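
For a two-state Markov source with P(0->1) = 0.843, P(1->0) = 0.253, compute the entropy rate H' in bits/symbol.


Stationary distribution: pi_0 = p10/(p01+p10) = 0.2308, pi_1 = 0.7692. Entropy rate H' = pi_0*H(p01) + pi_1*H(p10) = 0.2308*0.6271 + 0.7692*0.816 = 0.7724

0.7724 bits/symbol


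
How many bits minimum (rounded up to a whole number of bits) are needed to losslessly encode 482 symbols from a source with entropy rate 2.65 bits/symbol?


Minimum bits >= n * H = 482 * 2.65 = 1277.3, rounded up to a whole number of bits = 1278

1278 bits


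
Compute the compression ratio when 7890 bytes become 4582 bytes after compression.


Ratio = original / compressed = 7890 / 4582 = 1.722

1.722


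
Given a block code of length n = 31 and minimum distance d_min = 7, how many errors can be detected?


Detection capability = d_min - 1 = 7 - 1 = 6

6 errors


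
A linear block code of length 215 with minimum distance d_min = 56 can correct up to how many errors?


Correction capability = floor((d-1)/2) = floor((56-1)/2) = 27

27 errors


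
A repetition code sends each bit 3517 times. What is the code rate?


Rate = k/n = 1/3517

1/3517


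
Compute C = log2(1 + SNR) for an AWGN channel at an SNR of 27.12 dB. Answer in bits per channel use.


SNR_linear = 10^(27.12/10) = 515.2286; C = log2(1 + SNR_linear) = log2(1 + 515.2286) = 9.0119

9.0119 bits/channel use


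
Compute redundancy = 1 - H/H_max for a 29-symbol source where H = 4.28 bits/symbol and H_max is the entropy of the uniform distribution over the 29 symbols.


H_max = log2(K) = log2(29) = 4.858 bits/symbol. Redundancy = 1 - H/H_max = 1 - 4.28/4.858 = 1 - 0.881 = 0.119

0.119


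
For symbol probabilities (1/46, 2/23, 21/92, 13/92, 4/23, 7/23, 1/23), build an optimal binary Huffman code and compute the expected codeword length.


Huffman construction (repeatedly merge the two least-probable nodes; each merge adds 1 bit to every symbol beneath it): 1/46 + 1/23 = 3/46; 3/46 + 2/23 = 7/46; 13/92 + 7/46 = 27/92; 4/23 + 21/92 = 37/92; 27/92 + 7/23 = 55/92; 37/92 + 55/92 = 1. Resulting codeword lengths (in the order the probabilities were given): (5, 4, 2, 3, 2, 2, 5). L_avg = sum(p_i * l_i) = 1/46*5 + 2/23*4 + 21/92*2 + 13/92*3 + 4/23*2 + 7/23*2 + 1/23*5 = 231/92 = 2.5109

2.5109 bits


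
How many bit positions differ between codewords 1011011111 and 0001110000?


Count differing positions: ^ . ^ . ^ . ^ ^ ^ ^ = 7 differences

7


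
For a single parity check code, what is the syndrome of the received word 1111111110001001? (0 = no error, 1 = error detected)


Syndrome = XOR of all bits = 1 XOR 1 XOR 1 XOR 1 XOR 1 XOR 1 XOR 1 XOR 1 XOR 1 XOR 0 XOR 0 XOR 0 XOR 1 XOR 0 XOR 0 XOR 1 = 1

1


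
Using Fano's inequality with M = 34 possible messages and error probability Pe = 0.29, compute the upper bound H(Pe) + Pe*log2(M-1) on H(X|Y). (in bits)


H(Pe) = -Pe*log2(Pe) - (1-Pe)*log2(1-Pe) = -0.29*log2(0.29) - 0.71*log2(0.71) = 0.517904 + 0.350817 = 0.8687. Pe*log2(M-1) = 0.29*log2(33) = 1.462874. Bound = H(Pe) + Pe*log2(M-1) = 0.517904 + 0.350817 + 1.462874 = 2.3316

2.3316 bits


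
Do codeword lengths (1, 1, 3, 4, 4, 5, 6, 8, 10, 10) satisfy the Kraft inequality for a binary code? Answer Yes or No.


Kraft sum = sum(2^(-l_i)) = 1.3027, need <= 1. Result: violated (a binary prefix-free code with these lengths cannot exist)

No


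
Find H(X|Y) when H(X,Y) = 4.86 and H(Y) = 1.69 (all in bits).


H(X|Y) = H(X,Y) - H(Y) = 4.86 - 1.69 = 3.17

3.17 bits


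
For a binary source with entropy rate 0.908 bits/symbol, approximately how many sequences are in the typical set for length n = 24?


log2|A_typical| = nH = 24 * 0.908 = 21.792, so |A_typical| ~ 2^21.792 = 3.631e+06

3.631e+06


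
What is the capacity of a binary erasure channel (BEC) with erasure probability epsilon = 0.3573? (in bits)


C = 1 - epsilon = 1 - 0.3573 = 0.6427

0.6427 bits


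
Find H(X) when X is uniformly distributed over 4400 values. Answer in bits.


H = log2(n) = log2(4400) = 12.1033

12.1033 bits


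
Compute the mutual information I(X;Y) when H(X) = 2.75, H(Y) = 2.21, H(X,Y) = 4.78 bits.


I(X;Y) = H(X) + H(Y) - H(X,Y) = 2.75 + 2.21 - 4.78 = 0.18

0.18 bits


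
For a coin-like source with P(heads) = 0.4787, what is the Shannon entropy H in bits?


H = -p*log2(p) - (1-p)*log2(1-p). -0.4787*log2(0.4787) = 0.508765; -0.5213*log2(0.5213) = 0.489925. H = 0.508765 + 0.489925 = 0.9987

0.9987 bits


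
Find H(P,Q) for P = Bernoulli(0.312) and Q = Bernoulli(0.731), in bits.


H(P,Q) = -p*log2(q) - (1-p)*log2(1-q). -0.312*log2(0.731) = 0.141042; -0.688*log2(0.269) = 1.303293. H(P,Q) = 0.141042 + 1.303293 = 1.4443

1.4443 bits


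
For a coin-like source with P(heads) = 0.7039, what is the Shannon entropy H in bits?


H = -p*log2(p) - (1-p)*log2(1-p). -0.7039*log2(0.7039) = 0.356566; -0.2961*log2(0.2961) = 0.519905. H = 0.356566 + 0.519905 = 0.8765

0.8765 bits


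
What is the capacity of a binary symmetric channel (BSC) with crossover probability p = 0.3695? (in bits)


H(p) = -p*log2(p) - (1-p)*log2(1-p) = -0.3695*log2(0.3695) - 0.6305*log2(0.6305) = 0.530733 + 0.419555 = 0.9503. C = 1 - H(p) = 1 - 0.9503 = 0.0497

0.0497 bits


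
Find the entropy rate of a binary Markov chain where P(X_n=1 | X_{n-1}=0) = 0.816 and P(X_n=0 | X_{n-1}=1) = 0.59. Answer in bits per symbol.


Stationary distribution: pi_0 = p10/(p01+p10) = 0.4196, pi_1 = 0.5804. Entropy rate H' = pi_0*H(p01) + pi_1*H(p10) = 0.4196*0.6887 + 0.5804*0.9765 = 0.8558

0.8558 bits/symbol


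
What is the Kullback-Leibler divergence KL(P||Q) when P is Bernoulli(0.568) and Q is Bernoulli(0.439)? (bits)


KL = p*log2(p/q) + (1-p)*log2((1-p)/(1-q)) = 0.568*log2(0.568/0.439) + 0.432*log2(0.432/0.561) = 0.0483

0.0483 bits


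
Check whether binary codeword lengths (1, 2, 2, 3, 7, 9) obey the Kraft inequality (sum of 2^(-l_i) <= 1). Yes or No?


Kraft sum = sum(2^(-l_i)) = 1.1348, need <= 1. Result: violated (a binary prefix-free code with these lengths cannot exist)

No


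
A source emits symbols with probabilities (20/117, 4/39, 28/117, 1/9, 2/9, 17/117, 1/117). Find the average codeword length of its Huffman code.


Huffman construction (repeatedly merge the two least-probable nodes; each merge adds 1 bit to every symbol beneath it): 1/117 + 4/39 = 1/9; 1/9 + 1/9 = 2/9; 17/117 + 20/117 = 37/117; 2/9 + 2/9 = 4/9; 28/117 + 37/117 = 5/9; 4/9 + 5/9 = 1. Resulting codeword lengths (in the order the probabilities were given): (3, 4, 2, 3, 2, 3, 4). L_avg = sum(p_i * l_i) = 20/117*3 + 4/39*4 + 28/117*2 + 1/9*3 + 2/9*2 + 17/117*3 + 1/117*4 = 310/117 = 2.6496

2.6496 bits


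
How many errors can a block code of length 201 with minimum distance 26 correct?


Correction capability = floor((d-1)/2) = floor((26-1)/2) = 12

12 errors


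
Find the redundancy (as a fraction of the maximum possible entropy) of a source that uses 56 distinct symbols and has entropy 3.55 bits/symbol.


H_max = log2(K) = log2(56) = 5.8074 bits/symbol. Redundancy = 1 - H/H_max = 1 - 3.55/5.8074 = 1 - 0.6113 = 0.3887

0.3887


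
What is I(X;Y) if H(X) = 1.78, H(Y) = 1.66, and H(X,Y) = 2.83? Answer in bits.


I(X;Y) = H(X) + H(Y) - H(X,Y) = 1.78 + 1.66 - 2.83 = 0.61

0.61 bits


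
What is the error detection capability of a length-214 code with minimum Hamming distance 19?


Detection capability = d_min - 1 = 19 - 1 = 18

18 errors


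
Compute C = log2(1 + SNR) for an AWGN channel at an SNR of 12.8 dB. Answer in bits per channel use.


SNR_linear = 10^(12.8/10) = 19.0546; C = log2(1 + SNR_linear) = log2(1 + 19.0546) = 4.3259

4.3259 bits/channel use


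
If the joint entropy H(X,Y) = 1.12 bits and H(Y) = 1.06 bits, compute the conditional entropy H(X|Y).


H(X|Y) = H(X,Y) - H(Y) = 1.12 - 1.06 = 0.06

0.06 bits


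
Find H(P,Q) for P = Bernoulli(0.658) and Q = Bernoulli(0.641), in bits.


H(P,Q) = -p*log2(q) - (1-p)*log2(1-q). -0.658*log2(0.641) = 0.422175; -0.342*log2(0.359) = 0.505457. H(P,Q) = 0.422175 + 0.505457 = 0.9276

0.9276 bits


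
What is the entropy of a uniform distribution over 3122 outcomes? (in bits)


H = log2(n) = log2(3122) = 11.6083

11.6083 bits


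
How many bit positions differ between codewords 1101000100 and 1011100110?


Count differing positions: . ^ ^ . ^ . . . ^ . = 4 differences

4


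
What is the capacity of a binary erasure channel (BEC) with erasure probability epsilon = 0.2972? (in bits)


C = 1 - epsilon = 1 - 0.2972 = 0.7028

0.7028 bits


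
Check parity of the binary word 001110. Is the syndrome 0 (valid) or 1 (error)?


Syndrome = XOR of all bits = 0 XOR 0 XOR 1 XOR 1 XOR 1 XOR 0 = 1

1


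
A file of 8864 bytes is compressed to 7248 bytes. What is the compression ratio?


Ratio = original / compressed = 8864 / 7248 = 1.223

1.223


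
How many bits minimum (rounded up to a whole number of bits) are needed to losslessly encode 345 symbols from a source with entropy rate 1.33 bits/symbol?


Minimum bits >= n * H = 345 * 1.33 = 458.85, rounded up to a whole number of bits = 459

459 bits


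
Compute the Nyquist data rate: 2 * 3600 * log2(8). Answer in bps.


Rate = 2 * B * log2(M) = 2 * 3600 * 3.0 = 21600.0

21600.0 bps


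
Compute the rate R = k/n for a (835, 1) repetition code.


Rate = k/n = 1/835

1/835


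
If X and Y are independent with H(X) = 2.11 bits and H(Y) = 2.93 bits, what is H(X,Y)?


For independent variables, H(X,Y) = H(X) + H(Y) = 2.11 + 2.93 = 5.04

5.04 bits


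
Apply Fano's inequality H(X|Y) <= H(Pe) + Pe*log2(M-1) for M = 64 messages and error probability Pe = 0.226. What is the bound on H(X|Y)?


H(Pe) = -Pe*log2(Pe) - (1-Pe)*log2(1-Pe) = -0.226*log2(0.226) - 0.774*log2(0.774) = 0.484907 + 0.286066 = 0.771. Pe*log2(M-1) = 0.226*log2(63) = 1.350865. Bound = H(Pe) + Pe*log2(M-1) = 0.484907 + 0.286066 + 1.350865 = 2.1218

2.1218 bits


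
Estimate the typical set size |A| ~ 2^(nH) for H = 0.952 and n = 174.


log2|A_typical| = nH = 174 * 0.952 = 165.648, so |A_typical| ~ 2^165.648 = 7.329e+49

7.329e+49


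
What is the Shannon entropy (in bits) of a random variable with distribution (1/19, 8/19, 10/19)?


H = -sum(p_i * log2(p_i)). Terms: -(1/19)*log2(1/19) = 0.223575; -(8/19)*log2(8/19) = 0.525443; -(10/19)*log2(10/19) = 0.487368. H = 0.223575 + 0.525443 + 0.487368 = 1.2364

1.2364 bits


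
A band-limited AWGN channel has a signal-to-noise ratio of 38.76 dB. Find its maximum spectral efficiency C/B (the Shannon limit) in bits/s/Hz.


SNR_linear = 10^(38.76/10) = 7516.2289; C/B = log2(1 + SNR_linear) = log2(1 + 7516.2289) = 12.876

12.876 bits/s/Hz


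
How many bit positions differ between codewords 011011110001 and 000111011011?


Count differing positions: . ^ ^ ^ . . ^ . ^ . ^ . = 6 differences

6


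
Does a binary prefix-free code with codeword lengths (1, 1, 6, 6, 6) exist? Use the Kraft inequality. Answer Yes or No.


Kraft sum = sum(2^(-l_i)) = 1.0469, need <= 1. Result: violated (a binary prefix-free code with these lengths cannot exist)

No


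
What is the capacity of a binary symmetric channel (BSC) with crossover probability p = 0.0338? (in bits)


H(p) = -p*log2(p) - (1-p)*log2(1-p) = -0.0338*log2(0.0338) - 0.9662*log2(0.9662) = 0.165175 + 0.047930 = 0.2131. C = 1 - H(p) = 1 - 0.2131 = 0.7869

0.7869 bits


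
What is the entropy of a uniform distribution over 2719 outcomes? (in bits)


H = log2(n) = log2(2719) = 11.4089

11.4089 bits


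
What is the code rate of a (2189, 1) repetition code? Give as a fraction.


Rate = k/n = 1/2189

1/2189


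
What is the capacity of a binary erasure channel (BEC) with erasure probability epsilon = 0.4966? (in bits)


C = 1 - epsilon = 1 - 0.4966 = 0.5034

0.5034 bits


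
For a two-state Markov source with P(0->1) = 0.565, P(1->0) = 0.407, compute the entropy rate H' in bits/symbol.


Stationary distribution: pi_0 = p10/(p01+p10) = 0.4187, pi_1 = 0.5813. Entropy rate H' = pi_0*H(p01) + pi_1*H(p10) = 0.4187*0.9878 + 0.5813*0.9749 = 0.9803

0.9803 bits/symbol


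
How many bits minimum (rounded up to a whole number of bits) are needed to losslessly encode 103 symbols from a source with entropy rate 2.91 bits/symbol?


Minimum bits >= n * H = 103 * 2.91 = 299.73, rounded up to a whole number of bits = 300

300 bits


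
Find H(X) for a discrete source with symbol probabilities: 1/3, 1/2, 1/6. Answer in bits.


H = -sum(p_i * log2(p_i)). Terms: -(1/3)*log2(1/3) = 0.528321; -(1/2)*log2(1/2) = 0.500000; -(1/6)*log2(1/6) = 0.430827. H = 0.528321 + 0.500000 + 0.430827 = 1.4591

1.4591 bits


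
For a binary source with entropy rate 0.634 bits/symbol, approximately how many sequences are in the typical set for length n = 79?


log2|A_typical| = nH = 79 * 0.634 = 50.086, so |A_typical| ~ 2^50.086 = 1.195e+15

1.195e+15


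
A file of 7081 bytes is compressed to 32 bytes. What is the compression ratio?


Ratio = original / compressed = 7081 / 32 = 221.2812

221.2812


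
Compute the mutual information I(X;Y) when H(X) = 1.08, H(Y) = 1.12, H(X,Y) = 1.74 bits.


I(X;Y) = H(X) + H(Y) - H(X,Y) = 1.08 + 1.12 - 1.74 = 0.46

0.46 bits


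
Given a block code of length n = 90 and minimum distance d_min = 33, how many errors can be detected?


Detection capability = d_min - 1 = 33 - 1 = 32

32 errors


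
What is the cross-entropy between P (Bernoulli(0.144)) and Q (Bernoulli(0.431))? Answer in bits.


H(P,Q) = -p*log2(q) - (1-p)*log2(1-q). -0.144*log2(0.431) = 0.174851; -0.856*log2(0.569) = 0.696356. H(P,Q) = 0.174851 + 0.696356 = 0.8712

0.8712 bits


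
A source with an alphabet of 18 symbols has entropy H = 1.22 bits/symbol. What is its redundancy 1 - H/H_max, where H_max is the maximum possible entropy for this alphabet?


H_max = log2(K) = log2(18) = 4.1699 bits/symbol. Redundancy = 1 - H/H_max = 1 - 1.22/4.1699 = 1 - 0.2926 = 0.7074

0.7074


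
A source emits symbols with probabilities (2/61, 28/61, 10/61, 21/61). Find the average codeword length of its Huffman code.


Huffman construction (repeatedly merge the two least-probable nodes; each merge adds 1 bit to every symbol beneath it): 2/61 + 10/61 = 12/61; 12/61 + 21/61 = 33/61; 28/61 + 33/61 = 1. Resulting codeword lengths (in the order the probabilities were given): (3, 1, 3, 2). L_avg = sum(p_i * l_i) = 2/61*3 + 28/61*1 + 10/61*3 + 21/61*2 = 106/61 = 1.7377

1.7377 bits


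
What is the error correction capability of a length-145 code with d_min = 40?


Correction capability = floor((d-1)/2) = floor((40-1)/2) = 19

19 errors


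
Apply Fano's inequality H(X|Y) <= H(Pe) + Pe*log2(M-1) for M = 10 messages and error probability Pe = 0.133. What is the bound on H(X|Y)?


H(Pe) = -Pe*log2(Pe) - (1-Pe)*log2(1-Pe) = -0.133*log2(0.133) - 0.867*log2(0.867) = 0.387097 + 0.178512 = 0.5656. Pe*log2(M-1) = 0.133*log2(9) = 0.421600. Bound = H(Pe) + Pe*log2(M-1) = 0.387097 + 0.178512 + 0.421600 = 0.9872

0.9872 bits


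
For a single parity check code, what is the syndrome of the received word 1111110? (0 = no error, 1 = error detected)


Syndrome = XOR of all bits = 1 XOR 1 XOR 1 XOR 1 XOR 1 XOR 1 XOR 0 = 0

0


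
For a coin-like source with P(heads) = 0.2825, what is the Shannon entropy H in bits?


H = -p*log2(p) - (1-p)*log2(1-p). -0.2825*log2(0.2825) = 0.515189; -0.7175*log2(0.7175) = 0.343646. H = 0.515189 + 0.343646 = 0.8588

0.8588 bits


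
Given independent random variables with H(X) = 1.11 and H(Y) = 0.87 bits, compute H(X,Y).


For independent variables, H(X,Y) = H(X) + H(Y) = 1.11 + 0.87 = 1.98

1.98 bits


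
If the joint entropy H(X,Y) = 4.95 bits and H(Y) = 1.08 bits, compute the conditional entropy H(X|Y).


H(X|Y) = H(X,Y) - H(Y) = 4.95 - 1.08 = 3.87

3.87 bits


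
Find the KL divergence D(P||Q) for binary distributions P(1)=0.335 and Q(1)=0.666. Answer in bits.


KL = p*log2(p/q) + (1-p)*log2((1-p)/(1-q)) = 0.335*log2(0.335/0.666) + 0.665*log2(0.665/0.334) = 0.3286

0.3286 bits


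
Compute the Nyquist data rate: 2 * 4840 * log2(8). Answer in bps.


Rate = 2 * B * log2(M) = 2 * 4840 * 3.0 = 29040.0

29040.0 bps


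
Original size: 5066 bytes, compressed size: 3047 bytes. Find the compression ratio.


Ratio = original / compressed = 5066 / 3047 = 1.6626

1.6626


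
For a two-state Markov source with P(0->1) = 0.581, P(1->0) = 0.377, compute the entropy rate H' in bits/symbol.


Stationary distribution: pi_0 = p10/(p01+p10) = 0.3935, pi_1 = 0.6065. Entropy rate H' = pi_0*H(p01) + pi_1*H(p10) = 0.3935*0.981 + 0.6065*0.9559 = 0.9658

0.9658 bits/symbol


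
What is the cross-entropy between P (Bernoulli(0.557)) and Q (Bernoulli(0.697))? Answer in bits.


H(P,Q) = -p*log2(q) - (1-p)*log2(1-q). -0.557*log2(0.697) = 0.290069; -0.443*log2(0.303) = 0.763116. H(P,Q) = 0.290069 + 0.763116 = 1.0532

1.0532 bits


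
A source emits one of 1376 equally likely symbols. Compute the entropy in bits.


H = log2(n) = log2(1376) = 10.4263

10.4263 bits


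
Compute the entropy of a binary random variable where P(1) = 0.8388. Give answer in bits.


H = -p*log2(p) - (1-p)*log2(1-p). -0.8388*log2(0.8388) = 0.212721; -0.1612*log2(0.1612) = 0.424452. H = 0.212721 + 0.424452 = 0.6372

0.6372 bits


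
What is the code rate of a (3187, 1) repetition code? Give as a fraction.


Rate = k/n = 1/3187

1/3187


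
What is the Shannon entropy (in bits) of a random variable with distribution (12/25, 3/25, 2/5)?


H = -sum(p_i * log2(p_i)). Terms: -(12/25)*log2(12/25) = 0.508269; -(3/25)*log2(3/25) = 0.367067; -(2/5)*log2(2/5) = 0.528771. H = 0.508269 + 0.367067 + 0.528771 = 1.4041

1.4041 bits


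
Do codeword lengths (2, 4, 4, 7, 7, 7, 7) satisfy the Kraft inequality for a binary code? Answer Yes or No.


Kraft sum = sum(2^(-l_i)) = 0.4062, need <= 1. Result: satisfied (a binary prefix-free code with these lengths exists)

Yes


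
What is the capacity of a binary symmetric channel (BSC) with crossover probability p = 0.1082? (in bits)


H(p) = -p*log2(p) - (1-p)*log2(1-p) = -0.1082*log2(0.1082) - 0.8918*log2(0.8918) = 0.347130 + 0.147332 = 0.4945. C = 1 - H(p) = 1 - 0.4945 = 0.5055

0.5055 bits


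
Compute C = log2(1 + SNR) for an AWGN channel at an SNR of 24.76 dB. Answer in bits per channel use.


SNR_linear = 10^(24.76/10) = 299.2265; C = log2(1 + SNR_linear) = log2(1 + 299.2265) = 8.2299

8.2299 bits/channel use


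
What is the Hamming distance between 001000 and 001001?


Count differing positions: . . . . . ^ = 1 differences

1


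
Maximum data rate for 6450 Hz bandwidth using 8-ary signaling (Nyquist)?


Rate = 2 * B * log2(M) = 2 * 6450 * 3.0 = 38700.0

38700.0 bps


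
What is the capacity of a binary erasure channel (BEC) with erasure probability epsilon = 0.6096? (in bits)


C = 1 - epsilon = 1 - 0.6096 = 0.3904

0.3904 bits


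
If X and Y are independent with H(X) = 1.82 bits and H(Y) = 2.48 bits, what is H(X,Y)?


For independent variables, H(X,Y) = H(X) + H(Y) = 1.82 + 2.48 = 4.3

4.3 bits


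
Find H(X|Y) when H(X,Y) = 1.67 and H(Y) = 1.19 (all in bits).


H(X|Y) = H(X,Y) - H(Y) = 1.67 - 1.19 = 0.48

0.48 bits


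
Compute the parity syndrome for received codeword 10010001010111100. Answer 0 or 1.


Syndrome = XOR of all bits = 1 XOR 0 XOR 0 XOR 1 XOR 0 XOR 0 XOR 0 XOR 1 XOR 0 XOR 1 XOR 0 XOR 1 XOR 1 XOR 1 XOR 1 XOR 0 XOR 0 = 0

0


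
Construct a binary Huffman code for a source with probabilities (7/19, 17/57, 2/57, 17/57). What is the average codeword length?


Huffman construction (repeatedly merge the two least-probable nodes; each merge adds 1 bit to every symbol beneath it): 2/57 + 17/57 = 1/3; 17/57 + 1/3 = 12/19; 7/19 + 12/19 = 1. Resulting codeword lengths (in the order the probabilities were given): (1, 3, 3, 2). L_avg = sum(p_i * l_i) = 7/19*1 + 17/57*3 + 2/57*3 + 17/57*2 = 112/57 = 1.9649

1.9649 bits


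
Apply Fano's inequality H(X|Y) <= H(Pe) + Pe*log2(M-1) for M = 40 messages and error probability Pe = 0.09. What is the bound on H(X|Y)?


H(Pe) = -Pe*log2(Pe) - (1-Pe)*log2(1-Pe) = -0.09*log2(0.09) - 0.91*log2(0.91) = 0.312654 + 0.123816 = 0.4365. Pe*log2(M-1) = 0.09*log2(39) = 0.475686. Bound = H(Pe) + Pe*log2(M-1) = 0.312654 + 0.123816 + 0.475686 = 0.9122

0.9122 bits


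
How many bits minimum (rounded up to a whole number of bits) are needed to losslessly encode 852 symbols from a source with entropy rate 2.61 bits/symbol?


Minimum bits >= n * H = 852 * 2.61 = 2223.72, rounded up to a whole number of bits = 2224

2224 bits


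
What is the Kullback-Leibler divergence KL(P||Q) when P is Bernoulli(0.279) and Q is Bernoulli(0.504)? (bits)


KL = p*log2(p/q) + (1-p)*log2((1-p)/(1-q)) = 0.279*log2(0.279/0.504) + 0.721*log2(0.721/0.496) = 0.1511

0.1511 bits


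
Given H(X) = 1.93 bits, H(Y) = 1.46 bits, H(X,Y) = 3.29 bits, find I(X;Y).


I(X;Y) = H(X) + H(Y) - H(X,Y) = 1.93 + 1.46 - 3.29 = 0.1

0.1 bits


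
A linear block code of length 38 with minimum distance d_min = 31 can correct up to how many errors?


Correction capability = floor((d-1)/2) = floor((31-1)/2) = 15

15 errors


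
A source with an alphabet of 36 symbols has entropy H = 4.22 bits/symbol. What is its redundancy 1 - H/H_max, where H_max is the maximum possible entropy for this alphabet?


H_max = log2(K) = log2(36) = 5.1699 bits/symbol. Redundancy = 1 - H/H_max = 1 - 4.22/5.1699 = 1 - 0.8163 = 0.1837

0.1837


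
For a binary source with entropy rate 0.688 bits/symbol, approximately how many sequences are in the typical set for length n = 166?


log2|A_typical| = nH = 166 * 0.688 = 114.208, so |A_typical| ~ 2^114.208 = 2.399e+34

2.399e+34


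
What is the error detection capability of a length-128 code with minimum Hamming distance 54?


Detection capability = d_min - 1 = 54 - 1 = 53

53 errors


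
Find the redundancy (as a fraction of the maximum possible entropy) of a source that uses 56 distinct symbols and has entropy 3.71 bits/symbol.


H_max = log2(K) = log2(56) = 5.8074 bits/symbol. Redundancy = 1 - H/H_max = 1 - 3.71/5.8074 = 1 - 0.6388 = 0.3612

0.3612


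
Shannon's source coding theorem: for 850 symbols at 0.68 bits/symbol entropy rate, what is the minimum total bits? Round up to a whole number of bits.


Minimum bits >= n * H = 850 * 0.68 = 578.0, rounded up to a whole number of bits = 578

578 bits


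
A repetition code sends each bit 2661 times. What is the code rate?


Rate = k/n = 1/2661

1/2661


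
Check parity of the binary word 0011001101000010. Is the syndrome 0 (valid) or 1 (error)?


Syndrome = XOR of all bits = 0 XOR 0 XOR 1 XOR 1 XOR 0 XOR 0 XOR 1 XOR 1 XOR 0 XOR 1 XOR 0 XOR 0 XOR 0 XOR 0 XOR 1 XOR 0 = 0

0


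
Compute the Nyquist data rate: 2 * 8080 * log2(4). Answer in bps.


Rate = 2 * B * log2(M) = 2 * 8080 * 2.0 = 32320.0

32320.0 bps


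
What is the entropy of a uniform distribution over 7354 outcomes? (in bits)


H = log2(n) = log2(7354) = 12.8443

12.8443 bits


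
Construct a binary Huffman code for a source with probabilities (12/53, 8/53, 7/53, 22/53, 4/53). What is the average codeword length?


Huffman construction (repeatedly merge the two least-probable nodes; each merge adds 1 bit to every symbol beneath it): 4/53 + 7/53 = 11/53; 8/53 + 11/53 = 19/53; 12/53 + 19/53 = 31/53; 22/53 + 31/53 = 1. Resulting codeword lengths (in the order the probabilities were given): (2, 3, 4, 1, 4). L_avg = sum(p_i * l_i) = 12/53*2 + 8/53*3 + 7/53*4 + 22/53*1 + 4/53*4 = 114/53 = 2.1509

2.1509 bits


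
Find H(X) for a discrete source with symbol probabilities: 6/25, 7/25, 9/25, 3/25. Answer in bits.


H = -sum(p_i * log2(p_i)). Terms: -(6/25)*log2(6/25) = 0.494134; -(7/25)*log2(7/25) = 0.514220; -(9/25)*log2(9/25) = 0.530615; -(3/25)*log2(3/25) = 0.367067. H = 0.494134 + 0.514220 + 0.530615 + 0.367067 = 1.906

1.906 bits


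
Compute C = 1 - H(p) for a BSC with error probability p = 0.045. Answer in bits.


H(p) = -p*log2(p) - (1-p)*log2(1-p) = -0.045*log2(0.045) - 0.955*log2(0.955) = 0.201327 + 0.063438 = 0.2648. C = 1 - H(p) = 1 - 0.2648 = 0.7352

0.7352 bits


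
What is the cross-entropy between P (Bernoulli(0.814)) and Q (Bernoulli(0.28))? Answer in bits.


H(P,Q) = -p*log2(q) - (1-p)*log2(1-q). -0.814*log2(0.28) = 1.494912; -0.186*log2(0.72) = 0.088151. H(P,Q) = 1.494912 + 0.088151 = 1.5831

1.5831 bits


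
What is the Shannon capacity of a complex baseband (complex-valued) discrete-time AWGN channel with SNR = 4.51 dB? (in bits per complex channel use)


SNR_linear = 10^(4.51/10) = 2.8249; C = log2(1 + SNR_linear) = log2(1 + 2.8249) = 1.9354

1.9354 bits/channel use


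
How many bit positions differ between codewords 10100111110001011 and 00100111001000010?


Count differing positions: ^ . . . . . . . ^ ^ ^ . . ^ . . ^ = 6 differences

6


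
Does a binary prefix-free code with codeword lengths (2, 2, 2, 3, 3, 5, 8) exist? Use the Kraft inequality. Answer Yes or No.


Kraft sum = sum(2^(-l_i)) = 1.0352, need <= 1. Result: violated (a binary prefix-free code with these lengths cannot exist)

No


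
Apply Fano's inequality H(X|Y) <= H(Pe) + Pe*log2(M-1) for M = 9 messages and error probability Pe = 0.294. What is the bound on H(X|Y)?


H(Pe) = -Pe*log2(Pe) - (1-Pe)*log2(1-Pe) = -0.294*log2(0.294) - 0.706*log2(0.706) = 0.519237 + 0.354595 = 0.8738. Pe*log2(M-1) = 0.294*log2(8) = 0.882000. Bound = H(Pe) + Pe*log2(M-1) = 0.519237 + 0.354595 + 0.882000 = 1.7558

1.7558 bits


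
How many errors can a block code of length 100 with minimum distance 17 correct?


Correction capability = floor((d-1)/2) = floor((17-1)/2) = 8

8 errors


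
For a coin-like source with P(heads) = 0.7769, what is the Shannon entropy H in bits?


H = -p*log2(p) - (1-p)*log2(1-p). -0.7769*log2(0.7769) = 0.282946; -0.2231*log2(0.2231) = 0.482841. H = 0.282946 + 0.482841 = 0.7658

0.7658 bits


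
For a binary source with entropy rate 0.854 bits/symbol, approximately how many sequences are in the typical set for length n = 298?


log2|A_typical| = nH = 298 * 0.854 = 254.492, so |A_typical| ~ 2^254.492 = 4.071e+76

4.071e+76


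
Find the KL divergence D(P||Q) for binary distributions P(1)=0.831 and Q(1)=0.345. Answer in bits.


KL = p*log2(p/q) + (1-p)*log2((1-p)/(1-q)) = 0.831*log2(0.831/0.345) + 0.169*log2(0.169/0.655) = 0.7236

0.7236 bits


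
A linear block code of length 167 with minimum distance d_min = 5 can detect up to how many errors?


Detection capability = d_min - 1 = 5 - 1 = 4

4 errors


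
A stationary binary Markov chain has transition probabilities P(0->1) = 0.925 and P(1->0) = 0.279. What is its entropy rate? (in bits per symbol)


Stationary distribution: pi_0 = p10/(p01+p10) = 0.2317, pi_1 = 0.7683. Entropy rate H' = pi_0*H(p01) + pi_1*H(p10) = 0.2317*0.3843 + 0.7683*0.8541 = 0.7452

0.7452 bits/symbol


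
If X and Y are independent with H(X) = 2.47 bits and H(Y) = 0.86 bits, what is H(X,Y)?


For independent variables, H(X,Y) = H(X) + H(Y) = 2.47 + 0.86 = 3.33

3.33 bits


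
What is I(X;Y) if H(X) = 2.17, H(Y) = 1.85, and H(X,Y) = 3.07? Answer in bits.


I(X;Y) = H(X) + H(Y) - H(X,Y) = 2.17 + 1.85 - 3.07 = 0.95

0.95 bits


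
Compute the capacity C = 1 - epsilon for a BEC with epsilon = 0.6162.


C = 1 - epsilon = 1 - 0.6162 = 0.3838

0.3838 bits


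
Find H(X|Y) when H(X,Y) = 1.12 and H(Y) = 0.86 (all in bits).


H(X|Y) = H(X,Y) - H(Y) = 1.12 - 0.86 = 0.26

0.26 bits


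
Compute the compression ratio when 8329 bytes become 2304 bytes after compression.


Ratio = original / compressed = 8329 / 2304 = 3.615

3.615


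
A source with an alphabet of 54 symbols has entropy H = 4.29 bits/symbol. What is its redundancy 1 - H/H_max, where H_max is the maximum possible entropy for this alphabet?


H_max = log2(K) = log2(54) = 5.7549 bits/symbol. Redundancy = 1 - H/H_max = 1 - 4.29/5.7549 = 1 - 0.7455 = 0.2545

0.2545


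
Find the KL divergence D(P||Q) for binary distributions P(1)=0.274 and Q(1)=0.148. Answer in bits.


KL = p*log2(p/q) + (1-p)*log2((1-p)/(1-q)) = 0.274*log2(0.274/0.148) + 0.726*log2(0.726/0.852) = 0.0758

0.0758 bits


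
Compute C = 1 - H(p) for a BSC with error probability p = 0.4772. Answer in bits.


H(p) = -p*log2(p) - (1-p)*log2(1-p) = -0.4772*log2(0.4772) - 0.5228*log2(0.5228) = 0.509332 + 0.489168 = 0.9985. C = 1 - H(p) = 1 - 0.9985 = 0.0015

0.0015 bits


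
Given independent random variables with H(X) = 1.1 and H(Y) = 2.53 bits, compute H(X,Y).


For independent variables, H(X,Y) = H(X) + H(Y) = 1.1 + 2.53 = 3.63

3.63 bits


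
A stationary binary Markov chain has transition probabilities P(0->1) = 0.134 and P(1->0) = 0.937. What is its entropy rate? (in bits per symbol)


Stationary distribution: pi_0 = p10/(p01+p10) = 0.8749, pi_1 = 0.1251. Entropy rate H' = pi_0*H(p01) + pi_1*H(p10) = 0.8749*0.5683 + 0.1251*0.3392 = 0.5396

0.5396 bits/symbol


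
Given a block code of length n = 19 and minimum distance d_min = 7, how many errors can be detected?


Detection capability = d_min - 1 = 7 - 1 = 6

6 errors


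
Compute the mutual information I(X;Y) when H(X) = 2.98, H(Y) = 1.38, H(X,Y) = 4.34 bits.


I(X;Y) = H(X) + H(Y) - H(X,Y) = 2.98 + 1.38 - 4.34 = 0.02

0.02 bits


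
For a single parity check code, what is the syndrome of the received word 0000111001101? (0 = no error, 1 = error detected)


Syndrome = XOR of all bits = 0 XOR 0 XOR 0 XOR 0 XOR 1 XOR 1 XOR 1 XOR 0 XOR 0 XOR 1 XOR 1 XOR 0 XOR 1 = 0

0


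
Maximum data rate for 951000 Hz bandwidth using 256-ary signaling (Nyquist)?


Rate = 2 * B * log2(M) = 2 * 951000 * 8.0 = 15216000.0

15216000.0 bps


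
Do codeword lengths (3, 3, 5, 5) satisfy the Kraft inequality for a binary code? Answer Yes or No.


Kraft sum = sum(2^(-l_i)) = 0.3125, need <= 1. Result: satisfied (a binary prefix-free code with these lengths exists)

Yes


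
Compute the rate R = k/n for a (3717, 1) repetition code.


Rate = k/n = 1/3717

1/3717


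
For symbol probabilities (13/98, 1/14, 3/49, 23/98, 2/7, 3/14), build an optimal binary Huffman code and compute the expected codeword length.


Huffman construction (repeatedly merge the two least-probable nodes; each merge adds 1 bit to every symbol beneath it): 3/49 + 1/14 = 13/98; 13/98 + 13/98 = 13/49; 3/14 + 23/98 = 22/49; 13/49 + 2/7 = 27/49; 22/49 + 27/49 = 1. Resulting codeword lengths (in the order the probabilities were given): (3, 4, 4, 2, 2, 2). L_avg = sum(p_i * l_i) = 13/98*3 + 1/14*4 + 3/49*4 + 23/98*2 + 2/7*2 + 3/14*2 = 235/98 = 2.398

2.398 bits


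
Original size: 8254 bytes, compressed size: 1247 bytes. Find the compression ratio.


Ratio = original / compressed = 8254 / 1247 = 6.6191

6.6191


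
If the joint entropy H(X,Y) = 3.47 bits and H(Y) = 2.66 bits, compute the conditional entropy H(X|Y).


H(X|Y) = H(X,Y) - H(Y) = 3.47 - 2.66 = 0.81

0.81 bits


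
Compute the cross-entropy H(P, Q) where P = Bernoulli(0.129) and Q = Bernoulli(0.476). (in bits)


H(P,Q) = -p*log2(q) - (1-p)*log2(1-q). -0.129*log2(0.476) = 0.138155; -0.871*log2(0.524) = 0.812087. H(P,Q) = 0.138155 + 0.812087 = 0.9502

0.9502 bits


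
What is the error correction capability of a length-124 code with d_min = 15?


Correction capability = floor((d-1)/2) = floor((15-1)/2) = 7

7 errors


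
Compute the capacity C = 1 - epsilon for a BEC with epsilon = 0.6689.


C = 1 - epsilon = 1 - 0.6689 = 0.3311

0.3311 bits


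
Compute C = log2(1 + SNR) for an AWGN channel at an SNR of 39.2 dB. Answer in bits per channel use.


SNR_linear = 10^(39.2/10) = 8317.6377; C = log2(1 + SNR_linear) = log2(1 + 8317.6377) = 13.0221

13.0221 bits/channel use


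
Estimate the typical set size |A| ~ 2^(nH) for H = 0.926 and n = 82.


log2|A_typical| = nH = 82 * 0.926 = 75.932, so |A_typical| ~ 2^75.932 = 7.208e+22

7.208e+22


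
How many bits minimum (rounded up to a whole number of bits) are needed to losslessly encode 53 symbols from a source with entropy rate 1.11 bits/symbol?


Minimum bits >= n * H = 53 * 1.11 = 58.83, rounded up to a whole number of bits = 59

59 bits


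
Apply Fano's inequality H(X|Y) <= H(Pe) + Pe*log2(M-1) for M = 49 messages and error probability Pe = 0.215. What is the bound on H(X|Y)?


H(Pe) = -Pe*log2(Pe) - (1-Pe)*log2(1-Pe) = -0.215*log2(0.215) - 0.785*log2(0.785) = 0.476782 + 0.274150 = 0.7509. Pe*log2(M-1) = 0.215*log2(48) = 1.200767. Bound = H(Pe) + Pe*log2(M-1) = 0.476782 + 0.274150 + 1.200767 = 1.9517

1.9517 bits


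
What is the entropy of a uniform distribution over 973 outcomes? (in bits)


H = log2(n) = log2(973) = 9.9263

9.9263 bits


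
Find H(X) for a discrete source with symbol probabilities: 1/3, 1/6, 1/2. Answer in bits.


H = -sum(p_i * log2(p_i)). Terms: -(1/3)*log2(1/3) = 0.528321; -(1/6)*log2(1/6) = 0.430827; -(1/2)*log2(1/2) = 0.500000. H = 0.528321 + 0.430827 + 0.500000 = 1.4591

1.4591 bits


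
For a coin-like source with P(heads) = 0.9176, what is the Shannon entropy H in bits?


H = -p*log2(p) - (1-p)*log2(1-p). -0.9176*log2(0.9176) = 0.113840; -0.0824*log2(0.0824) = 0.296740. H = 0.113840 + 0.296740 = 0.4106

0.4106 bits


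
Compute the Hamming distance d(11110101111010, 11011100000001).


Count differing positions: . . ^ . ^ . . ^ ^ ^ ^ . ^ ^ = 8 differences

8


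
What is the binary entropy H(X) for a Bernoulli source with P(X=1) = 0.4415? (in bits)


H = -p*log2(p) - (1-p)*log2(1-p). -0.4415*log2(0.4415) = 0.520756; -0.5585*log2(0.5585) = 0.469347. H = 0.520756 + 0.469347 = 0.9901

0.9901 bits


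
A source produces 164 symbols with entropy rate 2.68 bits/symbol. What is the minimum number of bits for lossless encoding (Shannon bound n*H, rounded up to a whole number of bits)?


Minimum bits >= n * H = 164 * 2.68 = 439.52, rounded up to a whole number of bits = 440

440 bits


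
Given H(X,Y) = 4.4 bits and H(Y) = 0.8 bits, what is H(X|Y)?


H(X|Y) = H(X,Y) - H(Y) = 4.4 - 0.8 = 3.6

3.6 bits


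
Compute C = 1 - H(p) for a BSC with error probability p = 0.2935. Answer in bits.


H(p) = -p*log2(p) - (1-p)*log2(1-p) = -0.2935*log2(0.2935) - 0.7065*log2(0.7065) = 0.519075 + 0.354125 = 0.8732. C = 1 - H(p) = 1 - 0.8732 = 0.1268

0.1268 bits


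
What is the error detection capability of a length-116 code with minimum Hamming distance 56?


Detection capability = d_min - 1 = 56 - 1 = 55

55 errors


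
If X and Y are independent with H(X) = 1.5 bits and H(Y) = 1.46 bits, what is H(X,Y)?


For independent variables, H(X,Y) = H(X) + H(Y) = 1.5 + 1.46 = 2.96

2.96 bits


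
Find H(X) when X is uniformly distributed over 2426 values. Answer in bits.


H = log2(n) = log2(2426) = 11.2444

11.2444 bits


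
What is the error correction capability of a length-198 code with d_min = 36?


Correction capability = floor((d-1)/2) = floor((36-1)/2) = 17

17 errors


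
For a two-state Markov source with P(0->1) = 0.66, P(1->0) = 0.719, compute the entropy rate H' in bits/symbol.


Stationary distribution: pi_0 = p10/(p01+p10) = 0.5214, pi_1 = 0.4786. Entropy rate H' = pi_0*H(p01) + pi_1*H(p10) = 0.5214*0.9248 + 0.4786*0.8568 = 0.8923

0.8923 bits/symbol


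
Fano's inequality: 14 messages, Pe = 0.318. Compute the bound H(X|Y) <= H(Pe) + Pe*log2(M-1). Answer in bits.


H(Pe) = -Pe*log2(Pe) - (1-Pe)*log2(1-Pe) = -0.318*log2(0.318) - 0.682*log2(0.682) = 0.525623 + 0.376571 = 0.9022. Pe*log2(M-1) = 0.318*log2(13) = 1.176740. Bound = H(Pe) + Pe*log2(M-1) = 0.525623 + 0.376571 + 1.176740 = 2.0789

2.0789 bits


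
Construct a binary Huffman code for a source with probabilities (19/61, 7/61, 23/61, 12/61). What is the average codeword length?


Huffman construction (repeatedly merge the two least-probable nodes; each merge adds 1 bit to every symbol beneath it): 7/61 + 12/61 = 19/61; 19/61 + 19/61 = 38/61; 23/61 + 38/61 = 1. Resulting codeword lengths (in the order the probabilities were given): (2, 3, 1, 3). L_avg = sum(p_i * l_i) = 19/61*2 + 7/61*3 + 23/61*1 + 12/61*3 = 118/61 = 1.9344

1.9344 bits


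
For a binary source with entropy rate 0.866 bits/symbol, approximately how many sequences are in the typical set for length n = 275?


log2|A_typical| = nH = 275 * 0.866 = 238.15, so |A_typical| ~ 2^238.15 = 4.901e+71

4.901e+71


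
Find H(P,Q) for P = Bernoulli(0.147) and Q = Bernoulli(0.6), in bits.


H(P,Q) = -p*log2(q) - (1-p)*log2(1-q). -0.147*log2(0.6) = 0.108334; -0.853*log2(0.4) = 1.127605. H(P,Q) = 0.108334 + 1.127605 = 1.2359

1.2359 bits


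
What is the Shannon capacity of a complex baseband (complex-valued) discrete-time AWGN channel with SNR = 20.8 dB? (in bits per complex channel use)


SNR_linear = 10^(20.8/10) = 120.2264; C = log2(1 + SNR_linear) = log2(1 + 120.2264) = 6.9216

6.9216 bits/channel use


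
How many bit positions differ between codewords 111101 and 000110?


Count differing positions: ^ ^ ^ . ^ ^ = 5 differences

5


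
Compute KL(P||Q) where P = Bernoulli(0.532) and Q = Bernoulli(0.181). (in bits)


KL = p*log2(p/q) + (1-p)*log2((1-p)/(1-q)) = 0.532*log2(0.532/0.181) + 0.468*log2(0.468/0.819) = 0.4497

0.4497 bits


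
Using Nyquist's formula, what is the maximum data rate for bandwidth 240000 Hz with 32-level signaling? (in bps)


Rate = 2 * B * log2(M) = 2 * 240000 * 5.0 = 2400000.0

2400000.0 bps


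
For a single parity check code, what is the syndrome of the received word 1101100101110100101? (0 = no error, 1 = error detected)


Syndrome = XOR of all bits = 1 XOR 1 XOR 0 XOR 1 XOR 1 XOR 0 XOR 0 XOR 1 XOR 0 XOR 1 XOR 1 XOR 1 XOR 0 XOR 1 XOR 0 XOR 0 XOR 1 XOR 0 XOR 1 = 1

1


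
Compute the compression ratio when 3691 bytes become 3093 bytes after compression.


Ratio = original / compressed = 3691 / 3093 = 1.1933

1.1933


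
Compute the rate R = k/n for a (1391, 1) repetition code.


Rate = k/n = 1/1391

1/1391


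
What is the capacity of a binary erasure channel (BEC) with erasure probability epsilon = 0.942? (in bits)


C = 1 - epsilon = 1 - 0.942 = 0.058

0.058 bits


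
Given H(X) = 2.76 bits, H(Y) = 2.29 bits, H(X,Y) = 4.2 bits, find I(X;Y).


I(X;Y) = H(X) + H(Y) - H(X,Y) = 2.76 + 2.29 - 4.2 = 0.85

0.85 bits


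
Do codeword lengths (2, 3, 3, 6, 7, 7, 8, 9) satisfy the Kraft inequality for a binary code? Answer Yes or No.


Kraft sum = sum(2^(-l_i)) = 0.5371, need <= 1. Result: satisfied (a binary prefix-free code with these lengths exists)

Yes


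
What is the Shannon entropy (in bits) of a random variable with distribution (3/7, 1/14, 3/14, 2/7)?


H = -sum(p_i * log2(p_i)). Terms: -(3/7)*log2(3/7) = 0.523882; -(1/14)*log2(1/14) = 0.271954; -(3/14)*log2(3/14) = 0.476227; -(2/7)*log2(2/7) = 0.516387. H = 0.523882 + 0.271954 + 0.476227 + 0.516387 = 1.7885

1.7885 bits


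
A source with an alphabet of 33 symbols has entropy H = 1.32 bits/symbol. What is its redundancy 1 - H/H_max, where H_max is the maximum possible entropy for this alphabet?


H_max = log2(K) = log2(33) = 5.0444 bits/symbol. Redundancy = 1 - H/H_max = 1 - 1.32/5.0444 = 1 - 0.2617 = 0.7383

0.7383


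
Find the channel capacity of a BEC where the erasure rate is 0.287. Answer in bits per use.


C = 1 - epsilon = 1 - 0.287 = 0.713

0.713 bits


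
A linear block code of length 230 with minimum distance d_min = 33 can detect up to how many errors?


Detection capability = d_min - 1 = 33 - 1 = 32

32 errors


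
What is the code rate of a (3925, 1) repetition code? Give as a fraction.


Rate = k/n = 1/3925

1/3925


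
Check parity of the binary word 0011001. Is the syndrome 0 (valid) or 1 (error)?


Syndrome = XOR of all bits = 0 XOR 0 XOR 1 XOR 1 XOR 0 XOR 0 XOR 1 = 1

1
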